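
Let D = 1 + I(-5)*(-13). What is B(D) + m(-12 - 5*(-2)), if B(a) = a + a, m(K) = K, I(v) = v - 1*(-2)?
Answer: 78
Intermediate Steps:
I(v) = 2 + v (I(v) = v + 2 = 2 + v)
D = 40 (D = 1 + (2 - 5)*(-13) = 1 - 3*(-13) = 1 + 39 = 40)
B(a) = 2*a
B(D) + m(-12 - 5*(-2)) = 2*40 + (-12 - 5*(-2)) = 80 + (-12 + 10) = 80 - 2 = 78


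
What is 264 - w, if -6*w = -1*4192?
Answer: -1304/3 ≈ -434.67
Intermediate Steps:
w = 2096/3 (w = -(-1)*4192/6 = -⅙*(-4192) = 2096/3 ≈ 698.67)
264 - w = 264 - 1*2096/3 = 264 - 2096/3 = -1304/3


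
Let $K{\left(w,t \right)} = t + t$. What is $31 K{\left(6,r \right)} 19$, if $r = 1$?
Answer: $1178$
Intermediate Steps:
$K{\left(w,t \right)} = 2 t$
$31 K{\left(6,r \right)} 19 = 31 \cdot 2 \cdot 1 \cdot 19 = 31 \cdot 2 \cdot 19 = 62 \cdot 19 = 1178$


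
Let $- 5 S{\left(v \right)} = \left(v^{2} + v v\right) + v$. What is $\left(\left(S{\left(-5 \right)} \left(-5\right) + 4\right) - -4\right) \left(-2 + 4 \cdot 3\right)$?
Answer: $530$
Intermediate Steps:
$S{\left(v \right)} = - \frac{2 v^{2}}{5} - \frac{v}{5}$ ($S{\left(v \right)} = - \frac{\left(v^{2} + v v\right) + v}{5} = - \frac{\left(v^{2} + v^{2}\right) + v}{5} = - \frac{2 v^{2} + v}{5} = - \frac{v + 2 v^{2}}{5} = - \frac{2 v^{2}}{5} - \frac{v}{5}$)
$\left(\left(S{\left(-5 \right)} \left(-5\right) + 4\right) - -4\right) \left(-2 + 4 \cdot 3\right) = \left(\left(\left(- \frac{1}{5}\right) \left(-5\right) \left(1 + 2 \left(-5\right)\right) \left(-5\right) + 4\right) - -4\right) \left(-2 + 4 \cdot 3\right) = \left(\left(\left(- \frac{1}{5}\right) \left(-5\right) \left(1 - 10\right) \left(-5\right) + 4\right) + \left(-3 + 7\right)\right) \left(-2 + 12\right) = \left(\left(\left(- \frac{1}{5}\right) \left(-5\right) \left(-9\right) \left(-5\right) + 4\right) + 4\right) 10 = \left(\left(\left(-9\right) \left(-5\right) + 4\right) + 4\right) 10 = \left(\left(45 + 4\right) + 4\right) 10 = \left(49 + 4\right) 10 = 53 \cdot 10 = 530$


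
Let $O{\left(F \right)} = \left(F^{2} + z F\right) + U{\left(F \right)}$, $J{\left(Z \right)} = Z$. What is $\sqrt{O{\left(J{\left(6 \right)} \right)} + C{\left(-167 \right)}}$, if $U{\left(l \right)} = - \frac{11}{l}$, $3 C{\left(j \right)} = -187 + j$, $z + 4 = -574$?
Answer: $\frac{i \sqrt{127866}}{6} \approx 59.597 i$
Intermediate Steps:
$z = -578$ ($z = -4 - 574 = -578$)
$C{\left(j \right)} = - \frac{187}{3} + \frac{j}{3}$ ($C{\left(j \right)} = \frac{-187 + j}{3} = - \frac{187}{3} + \frac{j}{3}$)
$O{\left(F \right)} = F^{2} - 578 F - \frac{11}{F}$ ($O{\left(F \right)} = \left(F^{2} - 578 F\right) - \frac{11}{F} = F^{2} - 578 F - \frac{11}{F}$)
$\sqrt{O{\left(J{\left(6 \right)} \right)} + C{\left(-167 \right)}} = \sqrt{\frac{-11 + 6^{2} \left(-578 + 6\right)}{6} + \left(- \frac{187}{3} + \frac{1}{3} \left(-167\right)\right)} = \sqrt{\frac{-11 + 36 \left(-572\right)}{6} - 118} = \sqrt{\frac{-11 - 20592}{6} - 118} = \sqrt{\frac{1}{6} \left(-20603\right) - 118} = \sqrt{- \frac{20603}{6} - 118} = \sqrt{- \frac{21311}{6}} = \frac{i \sqrt{127866}}{6}$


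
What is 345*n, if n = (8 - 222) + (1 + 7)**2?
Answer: -51750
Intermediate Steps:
n = -150 (n = -214 + 8**2 = -214 + 64 = -150)
345*n = 345*(-150) = -51750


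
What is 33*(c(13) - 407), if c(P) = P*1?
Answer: -13002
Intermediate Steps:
c(P) = P
33*(c(13) - 407) = 33*(13 - 407) = 33*(-394) = -13002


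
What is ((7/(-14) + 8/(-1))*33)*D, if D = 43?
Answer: -24123/2 ≈ -12062.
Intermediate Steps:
((7/(-14) + 8/(-1))*33)*D = ((7/(-14) + 8/(-1))*33)*43 = ((7*(-1/14) + 8*(-1))*33)*43 = ((-½ - 8)*33)*43 = -17/2*33*43 = -561/2*43 = -24123/2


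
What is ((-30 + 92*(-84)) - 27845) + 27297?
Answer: -8306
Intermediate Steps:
((-30 + 92*(-84)) - 27845) + 27297 = ((-30 - 7728) - 27845) + 27297 = (-7758 - 27845) + 27297 = -35603 + 27297 = -8306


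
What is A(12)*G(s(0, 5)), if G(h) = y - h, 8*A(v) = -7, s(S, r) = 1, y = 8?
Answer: -49/8 ≈ -6.1250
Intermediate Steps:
A(v) = -7/8 (A(v) = (1/8)*(-7) = -7/8)
G(h) = 8 - h
A(12)*G(s(0, 5)) = -7*(8 - 1*1)/8 = -7*(8 - 1)/8 = -7/8*7 = -49/8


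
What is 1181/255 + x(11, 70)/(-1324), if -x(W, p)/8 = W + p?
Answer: 432221/84405 ≈ 5.1208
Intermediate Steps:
x(W, p) = -8*W - 8*p (x(W, p) = -8*(W + p) = -8*W - 8*p)
1181/255 + x(11, 70)/(-1324) = 1181/255 + (-8*11 - 8*70)/(-1324) = 1181*(1/255) + (-88 - 560)*(-1/1324) = 1181/255 - 648*(-1/1324) = 1181/255 + 162/331 = 432221/84405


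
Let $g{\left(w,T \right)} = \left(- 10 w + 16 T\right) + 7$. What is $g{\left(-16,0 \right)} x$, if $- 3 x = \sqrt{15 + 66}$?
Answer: $-501$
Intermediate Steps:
$g{\left(w,T \right)} = 7 - 10 w + 16 T$
$x = -3$ ($x = - \frac{\sqrt{15 + 66}}{3} = - \frac{\sqrt{81}}{3} = \left(- \frac{1}{3}\right) 9 = -3$)
$g{\left(-16,0 \right)} x = \left(7 - -160 + 16 \cdot 0\right) \left(-3\right) = \left(7 + 160 + 0\right) \left(-3\right) = 167 \left(-3\right) = -501$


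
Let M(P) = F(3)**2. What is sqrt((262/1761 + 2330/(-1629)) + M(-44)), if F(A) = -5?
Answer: sqrt(2409695878357)/318741 ≈ 4.8702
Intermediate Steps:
M(P) = 25 (M(P) = (-5)**2 = 25)
sqrt((262/1761 + 2330/(-1629)) + M(-44)) = sqrt((262/1761 + 2330/(-1629)) + 25) = sqrt((262*(1/1761) + 2330*(-1/1629)) + 25) = sqrt((262/1761 - 2330/1629) + 25) = sqrt(-1225444/956223 + 25) = sqrt(22680131/956223) = sqrt(2409695878357)/318741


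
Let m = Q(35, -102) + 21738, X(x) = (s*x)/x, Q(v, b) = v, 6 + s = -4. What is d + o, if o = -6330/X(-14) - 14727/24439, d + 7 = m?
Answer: 547394434/24439 ≈ 22398.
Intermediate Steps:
s = -10 (s = -6 - 4 = -10)
X(x) = -10 (X(x) = (-10*x)/x = -10)
m = 21773 (m = 35 + 21738 = 21773)
d = 21766 (d = -7 + 21773 = 21766)
o = 15455160/24439 (o = -6330/(-10) - 14727/24439 = -6330*(-⅒) - 14727*1/24439 = 633 - 14727/24439 = 15455160/24439 ≈ 632.40)
d + o = 21766 + 15455160/24439 = 547394434/24439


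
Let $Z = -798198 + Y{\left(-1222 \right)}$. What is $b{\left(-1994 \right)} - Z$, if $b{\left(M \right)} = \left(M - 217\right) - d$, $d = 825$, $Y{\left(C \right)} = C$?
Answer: $796384$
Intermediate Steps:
$Z = -799420$ ($Z = -798198 - 1222 = -799420$)
$b{\left(M \right)} = -1042 + M$ ($b{\left(M \right)} = \left(M - 217\right) - 825 = \left(-217 + M\right) - 825 = -1042 + M$)
$b{\left(-1994 \right)} - Z = \left(-1042 - 1994\right) - -799420 = -3036 + 799420 = 796384$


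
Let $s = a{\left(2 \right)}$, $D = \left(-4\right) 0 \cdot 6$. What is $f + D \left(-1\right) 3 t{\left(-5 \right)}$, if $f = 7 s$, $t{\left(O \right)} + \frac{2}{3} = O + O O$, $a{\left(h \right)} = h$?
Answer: $14$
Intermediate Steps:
$D = 0$ ($D = 0 \cdot 6 = 0$)
$s = 2$
$t{\left(O \right)} = - \frac{2}{3} + O + O^{2}$ ($t{\left(O \right)} = - \frac{2}{3} + \left(O + O O\right) = - \frac{2}{3} + \left(O + O^{2}\right) = - \frac{2}{3} + O + O^{2}$)
$f = 14$ ($f = 7 \cdot 2 = 14$)
$f + D \left(-1\right) 3 t{\left(-5 \right)} = 14 + 0 \left(-1\right) 3 \left(- \frac{2}{3} - 5 + \left(-5\right)^{2}\right) = 14 + 0 \left(- 3 \left(- \frac{2}{3} - 5 + 25\right)\right) = 14 + 0 \left(\left(-3\right) \frac{58}{3}\right) = 14 + 0 \left(-58\right) = 14 + 0 = 14$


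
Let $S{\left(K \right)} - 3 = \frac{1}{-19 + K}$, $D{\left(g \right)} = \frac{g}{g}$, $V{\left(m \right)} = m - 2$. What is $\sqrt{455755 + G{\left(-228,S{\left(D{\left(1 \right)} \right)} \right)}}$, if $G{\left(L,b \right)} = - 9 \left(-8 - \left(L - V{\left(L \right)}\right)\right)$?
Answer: $\sqrt{455845} \approx 675.16$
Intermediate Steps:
$V{\left(m \right)} = -2 + m$
$D{\left(g \right)} = 1$
$S{\left(K \right)} = 3 + \frac{1}{-19 + K}$
$G{\left(L,b \right)} = 90$ ($G{\left(L,b \right)} = - 9 \left(-8 + \left(\left(-2 + L\right) - L\right)\right) = - 9 \left(-8 - 2\right) = \left(-9\right) \left(-10\right) = 90$)
$\sqrt{455755 + G{\left(-228,S{\left(D{\left(1 \right)} \right)} \right)}} = \sqrt{455755 + 90} = \sqrt{455845}$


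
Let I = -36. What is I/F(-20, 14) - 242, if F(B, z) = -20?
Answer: -1201/5 ≈ -240.20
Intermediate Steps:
I/F(-20, 14) - 242 = -36/(-20) - 242 = -1/20*(-36) - 242 = 9/5 - 242 = -1201/5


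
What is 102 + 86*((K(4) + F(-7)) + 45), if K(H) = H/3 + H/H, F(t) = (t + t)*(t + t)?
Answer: 63086/3 ≈ 21029.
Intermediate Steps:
F(t) = 4*t² (F(t) = (2*t)*(2*t) = 4*t²)
K(H) = 1 + H/3 (K(H) = H*(⅓) + 1 = H/3 + 1 = 1 + H/3)
102 + 86*((K(4) + F(-7)) + 45) = 102 + 86*(((1 + (⅓)*4) + 4*(-7)²) + 45) = 102 + 86*(((1 + 4/3) + 4*49) + 45) = 102 + 86*((7/3 + 196) + 45) = 102 + 86*(595/3 + 45) = 102 + 86*(730/3) = 102 + 62780/3 = 63086/3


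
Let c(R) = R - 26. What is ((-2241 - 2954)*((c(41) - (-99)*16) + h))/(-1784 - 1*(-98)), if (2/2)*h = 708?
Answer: 3994955/562 ≈ 7108.5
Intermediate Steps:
c(R) = -26 + R
h = 708
((-2241 - 2954)*((c(41) - (-99)*16) + h))/(-1784 - 1*(-98)) = ((-2241 - 2954)*(((-26 + 41) - (-99)*16) + 708))/(-1784 - 1*(-98)) = (-5195*((15 - 1*(-1584)) + 708))/(-1784 + 98) = -5195*((15 + 1584) + 708)/(-1686) = -5195*(1599 + 708)*(-1/1686) = -5195*2307*(-1/1686) = -11984865*(-1/1686) = 3994955/562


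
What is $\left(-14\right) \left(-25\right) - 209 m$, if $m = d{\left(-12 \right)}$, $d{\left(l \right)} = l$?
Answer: $2858$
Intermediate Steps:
$m = -12$
$\left(-14\right) \left(-25\right) - 209 m = \left(-14\right) \left(-25\right) - -2508 = 350 + 2508 = 2858$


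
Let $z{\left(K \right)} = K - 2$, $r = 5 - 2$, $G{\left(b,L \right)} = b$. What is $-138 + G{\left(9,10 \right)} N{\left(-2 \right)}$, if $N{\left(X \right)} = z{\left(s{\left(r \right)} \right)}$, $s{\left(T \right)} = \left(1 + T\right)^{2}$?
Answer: $-12$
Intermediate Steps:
$r = 3$ ($r = 5 - 2 = 3$)
$z{\left(K \right)} = -2 + K$
$N{\left(X \right)} = 14$ ($N{\left(X \right)} = -2 + \left(1 + 3\right)^{2} = -2 + 4^{2} = -2 + 16 = 14$)
$-138 + G{\left(9,10 \right)} N{\left(-2 \right)} = -138 + 9 \cdot 14 = -138 + 126 = -12$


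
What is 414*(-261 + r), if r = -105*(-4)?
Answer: 65826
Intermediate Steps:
r = 420
414*(-261 + r) = 414*(-261 + 420) = 414*159 = 65826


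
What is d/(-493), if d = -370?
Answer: 370/493 ≈ 0.75051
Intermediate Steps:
d/(-493) = -370/(-493) = -370*(-1/493) = 370/493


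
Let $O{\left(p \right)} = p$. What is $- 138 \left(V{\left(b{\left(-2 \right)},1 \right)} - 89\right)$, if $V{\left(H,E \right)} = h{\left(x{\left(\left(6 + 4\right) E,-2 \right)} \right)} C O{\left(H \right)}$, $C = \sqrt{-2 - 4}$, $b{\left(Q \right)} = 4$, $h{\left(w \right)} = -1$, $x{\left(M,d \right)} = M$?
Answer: $12282 + 552 i \sqrt{6} \approx 12282.0 + 1352.1 i$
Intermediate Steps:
$C = i \sqrt{6}$ ($C = \sqrt{-6} = i \sqrt{6} \approx 2.4495 i$)
$V{\left(H,E \right)} = - i H \sqrt{6}$ ($V{\left(H,E \right)} = - i \sqrt{6} H = - i H \sqrt{6}$)
$- 138 \left(V{\left(b{\left(-2 \right)},1 \right)} - 89\right) = - 138 \left(\left(-1\right) i 4 \sqrt{6} - 89\right) = - 138 \left(- 4 i \sqrt{6} - 89\right) = - 138 \left(-89 - 4 i \sqrt{6}\right) = 12282 + 552 i \sqrt{6}$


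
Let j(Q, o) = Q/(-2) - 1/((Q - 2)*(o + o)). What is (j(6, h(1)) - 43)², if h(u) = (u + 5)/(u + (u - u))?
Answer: 4879681/2304 ≈ 2117.9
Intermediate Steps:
h(u) = (5 + u)/u (h(u) = (5 + u)/(u + 0) = (5 + u)/u)
j(Q, o) = -Q/2 - 1/(2*o*(-2 + Q)) (j(Q, o) = Q*(-½) - 1/((-2 + Q)*(2*o)) = -Q/2 - 1/(2*o*(-2 + Q)))
(j(6, h(1)) - 43)² = ((-1 - 1*(5 + 1)/1*6² + 2*6*((5 + 1)/1))/(2*(((5 + 1)/1))*(-2 + 6)) - 43)² = ((½)*(-1 - 1*1*6*36 + 2*6*(1*6))/((1*6)*4) - 43)² = ((½)*(¼)*(-1 - 1*6*36 + 2*6*6)/6 - 43)² = ((½)*(⅙)*(¼)*(-1 - 216 + 72) - 43)² = ((½)*(⅙)*(¼)*(-145) - 43)² = (-145/48 - 43)² = (-2209/48)² = 4879681/2304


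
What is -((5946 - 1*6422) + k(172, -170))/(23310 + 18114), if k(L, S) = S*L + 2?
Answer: 14857/20712 ≈ 0.71731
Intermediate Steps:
k(L, S) = 2 + L*S (k(L, S) = L*S + 2 = 2 + L*S)
-((5946 - 1*6422) + k(172, -170))/(23310 + 18114) = -((5946 - 1*6422) + (2 + 172*(-170)))/(23310 + 18114) = -((5946 - 6422) + (2 - 29240))/41424 = -(-476 - 29238)/41424 = -(-29714)/41424 = -1*(-14857/20712) = 14857/20712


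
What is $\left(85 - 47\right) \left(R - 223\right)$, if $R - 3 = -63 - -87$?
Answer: $-7448$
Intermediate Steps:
$R = 27$ ($R = 3 - -24 = 3 + \left(-63 + 87\right) = 3 + 24 = 27$)
$\left(85 - 47\right) \left(R - 223\right) = \left(85 - 47\right) \left(27 - 223\right) = 38 \left(-196\right) = -7448$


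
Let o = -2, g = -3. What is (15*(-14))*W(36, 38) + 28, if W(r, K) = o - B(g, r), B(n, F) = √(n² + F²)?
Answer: 448 + 630*√145 ≈ 8034.2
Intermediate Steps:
B(n, F) = √(F² + n²)
W(r, K) = -2 - √(9 + r²) (W(r, K) = -2 - √(r² + (-3)²) = -2 - √(r² + 9) = -2 - √(9 + r²))
(15*(-14))*W(36, 38) + 28 = (15*(-14))*(-2 - √(9 + 36²)) + 28 = -210*(-2 - √(9 + 1296)) + 28 = -210*(-2 - √1305) + 28 = -210*(-2 - 3*√145) + 28 = (420 + 630*√145) + 28 = 448 + 630*√145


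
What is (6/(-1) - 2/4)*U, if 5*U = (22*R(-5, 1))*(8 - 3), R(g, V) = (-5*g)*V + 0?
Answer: -3575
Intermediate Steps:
R(g, V) = -5*V*g (R(g, V) = -5*V*g + 0 = -5*V*g)
U = 550 (U = ((22*(-5*1*(-5)))*(8 - 3))/5 = ((22*25)*5)/5 = (550*5)/5 = (1/5)*2750 = 550)
(6/(-1) - 2/4)*U = (6/(-1) - 2/4)*550 = (6*(-1) - 2*1/4)*550 = (-6 - 1/2)*550 = -13/2*550 = -3575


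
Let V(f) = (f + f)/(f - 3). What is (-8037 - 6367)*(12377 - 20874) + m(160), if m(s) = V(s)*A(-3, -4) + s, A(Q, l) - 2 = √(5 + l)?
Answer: 19215379796/157 ≈ 1.2239e+8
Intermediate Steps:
A(Q, l) = 2 + √(5 + l)
V(f) = 2*f/(-3 + f) (V(f) = (2*f)/(-3 + f) = 2*f/(-3 + f))
m(s) = s + 6*s/(-3 + s) (m(s) = (2*s/(-3 + s))*(2 + √(5 - 4)) + s = (2*s/(-3 + s))*(2 + √1) + s = (2*s/(-3 + s))*(2 + 1) + s = (2*s/(-3 + s))*3 + s = 6*s/(-3 + s) + s = s + 6*s/(-3 + s))
(-8037 - 6367)*(12377 - 20874) + m(160) = (-8037 - 6367)*(12377 - 20874) + 160*(3 + 160)/(-3 + 160) = -14404*(-8497) + 160*163/157 = 122390788 + 160*(1/157)*163 = 122390788 + 26080/157 = 19215379796/157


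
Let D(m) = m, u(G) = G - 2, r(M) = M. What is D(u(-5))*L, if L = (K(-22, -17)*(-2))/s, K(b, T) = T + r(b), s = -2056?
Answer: 273/1028 ≈ 0.26556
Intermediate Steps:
u(G) = -2 + G
K(b, T) = T + b
L = -39/1028 (L = ((-17 - 22)*(-2))/(-2056) = -39*(-2)*(-1/2056) = 78*(-1/2056) = -39/1028 ≈ -0.037938)
D(u(-5))*L = (-2 - 5)*(-39/1028) = -7*(-39/1028) = 273/1028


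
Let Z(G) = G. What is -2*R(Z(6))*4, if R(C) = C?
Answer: -48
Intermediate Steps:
-2*R(Z(6))*4 = -2*6*4 = -12*4 = -48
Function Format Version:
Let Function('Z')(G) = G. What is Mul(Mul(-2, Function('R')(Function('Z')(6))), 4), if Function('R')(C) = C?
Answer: -48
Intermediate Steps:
Mul(Mul(-2, Function('R')(Function('Z')(6))), 4) = Mul(Mul(-2, 6), 4) = Mul(-12, 4) = -48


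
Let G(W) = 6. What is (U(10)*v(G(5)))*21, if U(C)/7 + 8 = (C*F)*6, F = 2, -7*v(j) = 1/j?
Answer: -392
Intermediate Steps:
v(j) = -1/(7*j)
U(C) = -56 + 84*C (U(C) = -56 + 7*((C*2)*6) = -56 + 7*((2*C)*6) = -56 + 7*(12*C) = -56 + 84*C)
(U(10)*v(G(5)))*21 = ((-56 + 84*10)*(-1/7/6))*21 = ((-56 + 840)*(-1/7*1/6))*21 = (784*(-1/42))*21 = -56/3*21 = -392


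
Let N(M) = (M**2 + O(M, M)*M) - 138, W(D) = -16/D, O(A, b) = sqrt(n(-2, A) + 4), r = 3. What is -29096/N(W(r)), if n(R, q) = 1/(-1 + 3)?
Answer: 64549476/240457 - 4713552*sqrt(2)/240457 ≈ 240.72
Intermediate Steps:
n(R, q) = 1/2
O(A, b) = 3*sqrt(2)/2 (O(A, b) = sqrt(1/2 + 4) = sqrt(9/2) = 3*sqrt(2)/2)
N(M) = -138 + M**2 + 3*M*sqrt(2)/2 (N(M) = (M**2 + (3*sqrt(2)/2)*M) - 138 = (M**2 + 3*M*sqrt(2)/2) - 138 = -138 + M**2 + 3*M*sqrt(2)/2)
-29096/N(W(r)) = -29096/(-138 + (-16/3)**2 + 3*(-16/3)*sqrt(2)/2) = -29096/(-138 + (-16*1/3)**2 + 3*(-16*1/3)*sqrt(2)/2) = -29096/(-138 + (-16/3)**2 + (3/2)*(-16/3)*sqrt(2)) = -29096/(-138 + 256/9 - 8*sqrt(2)) = -29096/(-986/9 - 8*sqrt(2))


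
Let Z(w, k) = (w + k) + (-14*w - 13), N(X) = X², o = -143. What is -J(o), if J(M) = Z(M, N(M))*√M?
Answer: -22295*I*√143 ≈ -2.6661e+5*I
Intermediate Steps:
Z(w, k) = -13 + k - 13*w (Z(w, k) = (k + w) + (-13 - 14*w) = -13 + k - 13*w)
J(M) = √M*(-13 + M² - 13*M) (J(M) = (-13 + M² - 13*M)*√M = √M*(-13 + M² - 13*M))
-J(o) = -√(-143)*(-13 + (-143)² - 13*(-143)) = -I*√143*(-13 + 20449 + 1859) = -I*√143*22295 = -22295*I*√143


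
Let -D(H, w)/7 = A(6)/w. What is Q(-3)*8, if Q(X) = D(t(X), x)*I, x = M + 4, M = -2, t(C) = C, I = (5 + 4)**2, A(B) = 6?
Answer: -13608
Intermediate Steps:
I = 81 (I = 9**2 = 81)
x = 2 (x = -2 + 4 = 2)
D(H, w) = -42/w
Q(X) = -1701 (Q(X) = -42/2*81 = -42*1/2*81 = -21*81 = -1701)
Q(-3)*8 = -1701*8 = -13608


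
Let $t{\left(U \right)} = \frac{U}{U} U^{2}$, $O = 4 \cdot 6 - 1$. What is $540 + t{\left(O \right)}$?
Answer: $1069$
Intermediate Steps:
$O = 23$ ($O = 24 - 1 = 23$)
$t{\left(U \right)} = U^{2}$ ($t{\left(U \right)} = 1 U^{2} = U^{2}$)
$540 + t{\left(O \right)} = 540 + 23^{2} = 540 + 529 = 1069$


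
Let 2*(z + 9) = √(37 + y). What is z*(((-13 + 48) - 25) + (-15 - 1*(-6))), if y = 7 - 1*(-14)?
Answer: -9 + √58/2 ≈ -5.1921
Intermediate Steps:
y = 21 (y = 7 + 14 = 21)
z = -9 + √58/2 (z = -9 + √(37 + 21)/2 = -9 + √58/2 ≈ -5.1921)
z*(((-13 + 48) - 25) + (-15 - 1*(-6))) = (-9 + √58/2)*(((-13 + 48) - 25) + (-15 - 1*(-6))) = (-9 + √58/2)*((35 - 25) + (-15 + 6)) = (-9 + √58/2)*(10 - 9) = (-9 + √58/2)*1 = -9 + √58/2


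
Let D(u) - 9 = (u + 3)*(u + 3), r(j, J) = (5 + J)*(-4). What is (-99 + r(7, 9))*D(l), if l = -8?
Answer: -5270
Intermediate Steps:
r(j, J) = -20 - 4*J
D(u) = 9 + (3 + u)² (D(u) = 9 + (u + 3)*(u + 3) = 9 + (3 + u)*(3 + u) = 9 + (3 + u)²)
(-99 + r(7, 9))*D(l) = (-99 + (-20 - 4*9))*(9 + (3 - 8)²) = (-99 + (-20 - 36))*(9 + (-5)²) = (-99 - 56)*(9 + 25) = -155*34 = -5270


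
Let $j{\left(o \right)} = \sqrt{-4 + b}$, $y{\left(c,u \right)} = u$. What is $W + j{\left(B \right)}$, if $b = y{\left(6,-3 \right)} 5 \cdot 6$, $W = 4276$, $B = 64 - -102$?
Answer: $4276 + i \sqrt{94} \approx 4276.0 + 9.6954 i$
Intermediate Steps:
$B = 166$ ($B = 64 + 102 = 166$)
$b = -90$ ($b = \left(-3\right) 5 \cdot 6 = \left(-15\right) 6 = -90$)
$j{\left(o \right)} = i \sqrt{94}$ ($j{\left(o \right)} = \sqrt{-4 - 90} = \sqrt{-94} = i \sqrt{94}$)
$W + j{\left(B \right)} = 4276 + i \sqrt{94}$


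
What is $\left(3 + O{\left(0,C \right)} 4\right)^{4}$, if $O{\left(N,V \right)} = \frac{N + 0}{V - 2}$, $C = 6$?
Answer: $81$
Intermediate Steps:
$O{\left(N,V \right)} = \frac{N}{-2 + V}$
$\left(3 + O{\left(0,C \right)} 4\right)^{4} = \left(3 + \frac{0}{-2 + 6} \cdot 4\right)^{4} = \left(3 + \frac{0}{4} \cdot 4\right)^{4} = \left(3 + 0 \cdot \frac{1}{4} \cdot 4\right)^{4} = \left(3 + 0 \cdot 4\right)^{4} = \left(3 + 0\right)^{4} = 3^{4} = 81$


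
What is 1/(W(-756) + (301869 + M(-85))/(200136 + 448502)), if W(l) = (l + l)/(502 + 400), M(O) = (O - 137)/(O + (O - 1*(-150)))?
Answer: -2925357380/3542224029 ≈ -0.82585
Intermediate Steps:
M(O) = (-137 + O)/(150 + 2*O) (M(O) = (-137 + O)/(O + (O + 150)) = (-137 + O)/(O + (150 + O)) = (-137 + O)/(150 + 2*O))
W(l) = l/451 (W(l) = (2*l)/902 = (2*l)*(1/902) = l/451)
1/(W(-756) + (301869 + M(-85))/(200136 + 448502)) = 1/((1/451)*(-756) + (301869 + (-137 - 85)/(2*(75 - 85)))/(200136 + 448502)) = 1/(-756/451 + (301869 + (½)*(-222)/(-10))/648638) = 1/(-756/451 + (301869 + (½)*(-⅒)*(-222))*(1/648638)) = 1/(-756/451 + (301869 + 111/10)*(1/648638)) = 1/(-756/451 + (3018801/10)*(1/648638)) = 1/(-756/451 + 3018801/6486380) = 1/(-3542224029/2925357380) = -2925357380/3542224029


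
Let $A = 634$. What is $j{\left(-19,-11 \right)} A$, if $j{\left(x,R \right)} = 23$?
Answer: $14582$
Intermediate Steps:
$j{\left(-19,-11 \right)} A = 23 \cdot 634 = 14582$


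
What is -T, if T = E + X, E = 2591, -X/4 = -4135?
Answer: -19131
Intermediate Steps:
X = 16540 (X = -4*(-4135) = 16540)
T = 19131 (T = 2591 + 16540 = 19131)
-T = -1*19131 = -19131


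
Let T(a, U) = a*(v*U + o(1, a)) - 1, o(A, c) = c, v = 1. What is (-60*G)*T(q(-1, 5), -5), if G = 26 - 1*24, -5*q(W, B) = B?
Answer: -600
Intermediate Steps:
q(W, B) = -B/5
G = 2 (G = 26 - 24 = 2)
T(a, U) = -1 + a*(U + a) (T(a, U) = a*(1*U + a) - 1 = a*(U + a) - 1 = -1 + a*(U + a))
(-60*G)*T(q(-1, 5), -5) = (-60*2)*(-1 + (-⅕*5)² - (-1)*5) = -120*(-1 + (-1)² - 5*(-1)) = -120*(-1 + 1 + 5) = -120*5 = -600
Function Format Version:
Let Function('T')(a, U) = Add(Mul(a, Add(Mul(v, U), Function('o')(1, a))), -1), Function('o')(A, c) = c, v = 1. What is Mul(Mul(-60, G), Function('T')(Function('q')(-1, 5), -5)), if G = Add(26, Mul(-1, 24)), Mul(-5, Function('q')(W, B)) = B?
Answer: -600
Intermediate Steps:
Function('q')(W, B) = Mul(Rational(-1, 5), B)
G = 2 (G = Add(26, -24) = 2)
Function('T')(a, U) = Add(-1, Mul(a, Add(U, a))) (Function('T')(a, U) = Add(Mul(a, Add(Mul(1, U), a)), -1) = Add(Mul(a, Add(U, a)), -1) = Add(-1, Mul(a, Add(U, a))))
Mul(Mul(-60, G), Function('T')(Function('q')(-1, 5), -5)) = Mul(Mul(-60, 2), Add(-1, Pow(Mul(Rational(-1, 5), 5), 2), Mul(-5, Mul(Rational(-1, 5), 5)))) = Mul(-120, Add(-1, Pow(-1, 2), Mul(-5, -1))) = Mul(-120, Add(-1, 1, 5)) = Mul(-120, 5) = -600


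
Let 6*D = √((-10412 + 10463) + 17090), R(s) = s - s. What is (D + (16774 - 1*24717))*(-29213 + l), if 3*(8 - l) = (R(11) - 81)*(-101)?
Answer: 253635876 - 5322*√17141 ≈ 2.5294e+8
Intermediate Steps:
R(s) = 0
D = √17141/6 (D = √((-10412 + 10463) + 17090)/6 = √(51 + 17090)/6 = √17141/6 ≈ 21.821)
l = -2719 (l = 8 - (0 - 81)*(-101)/3 = 8 - (-27)*(-101) = 8 - ⅓*8181 = 8 - 2727 = -2719)
(D + (16774 - 1*24717))*(-29213 + l) = (√17141/6 + (16774 - 1*24717))*(-29213 - 2719) = (√17141/6 + (16774 - 24717))*(-31932) = (√17141/6 - 7943)*(-31932) = (-7943 + √17141/6)*(-31932) = 253635876 - 5322*√17141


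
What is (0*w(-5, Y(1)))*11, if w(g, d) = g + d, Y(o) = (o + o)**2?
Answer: 0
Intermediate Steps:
Y(o) = 4*o**2 (Y(o) = (2*o)**2 = 4*o**2)
w(g, d) = d + g
(0*w(-5, Y(1)))*11 = (0*(4*1**2 - 5))*11 = (0*(4*1 - 5))*11 = (0*(4 - 5))*11 = (0*(-1))*11 = 0*11 = 0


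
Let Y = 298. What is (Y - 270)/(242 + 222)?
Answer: 7/116 ≈ 0.060345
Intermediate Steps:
(Y - 270)/(242 + 222) = (298 - 270)/(242 + 222) = 28/464 = 28*(1/464) = 7/116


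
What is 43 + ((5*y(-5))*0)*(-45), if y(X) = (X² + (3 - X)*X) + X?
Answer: 43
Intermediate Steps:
y(X) = X + X² + X*(3 - X) (y(X) = (X² + X*(3 - X)) + X = X + X² + X*(3 - X))
43 + ((5*y(-5))*0)*(-45) = 43 + ((5*(4*(-5)))*0)*(-45) = 43 + ((5*(-20))*0)*(-45) = 43 - 100*0*(-45) = 43 + 0*(-45) = 43 + 0 = 43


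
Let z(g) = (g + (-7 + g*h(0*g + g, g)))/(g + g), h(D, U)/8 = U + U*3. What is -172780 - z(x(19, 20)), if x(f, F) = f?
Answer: -3288602/19 ≈ -1.7308e+5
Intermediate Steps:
h(D, U) = 32*U (h(D, U) = 8*(U + U*3) = 8*(U + 3*U) = 8*(4*U) = 32*U)
z(g) = (-7 + g + 32*g**2)/(2*g) (z(g) = (g + (-7 + g*(32*g)))/(g + g) = (g + (-7 + 32*g**2))/((2*g)) = (-7 + g + 32*g**2)*(1/(2*g)) = (-7 + g + 32*g**2)/(2*g))
-172780 - z(x(19, 20)) = -172780 - (-7 + 19*(1 + 32*19))/(2*19) = -172780 - (-7 + 19*(1 + 608))/(2*19) = -172780 - (-7 + 19*609)/(2*19) = -172780 - (-7 + 11571)/(2*19) = -172780 - 11564/(2*19) = -172780 - 1*5782/19 = -172780 - 5782/19 = -3288602/19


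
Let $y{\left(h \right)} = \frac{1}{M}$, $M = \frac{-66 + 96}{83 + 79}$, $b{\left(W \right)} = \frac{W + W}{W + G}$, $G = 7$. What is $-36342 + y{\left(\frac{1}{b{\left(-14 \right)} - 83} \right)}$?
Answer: $- \frac{181683}{5} \approx -36337.0$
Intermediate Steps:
$b{\left(W \right)} = \frac{2 W}{7 + W}$ ($b{\left(W \right)} = \frac{W + W}{W + 7} = \frac{2 W}{7 + W}$)
$M = \frac{5}{27}$ ($M = \frac{30}{162} = 30 \cdot \frac{1}{162} = \frac{5}{27} \approx 0.18519$)
$y{\left(h \right)} = \frac{27}{5}$ ($y{\left(h \right)} = \frac{1}{\frac{5}{27}} = \frac{27}{5}$)
$-36342 + y{\left(\frac{1}{b{\left(-14 \right)} - 83} \right)} = -36342 + \frac{27}{5} = - \frac{181683}{5}$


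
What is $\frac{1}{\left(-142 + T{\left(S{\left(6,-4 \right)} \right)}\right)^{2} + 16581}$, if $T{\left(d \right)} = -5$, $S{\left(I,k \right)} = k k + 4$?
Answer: $\frac{1}{38190} \approx 2.6185 \cdot 10^{-5}$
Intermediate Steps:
$S{\left(I,k \right)} = 4 + k^{2}$ ($S{\left(I,k \right)} = k^{2} + 4 = 4 + k^{2}$)
$\frac{1}{\left(-142 + T{\left(S{\left(6,-4 \right)} \right)}\right)^{2} + 16581} = \frac{1}{\left(-142 - 5\right)^{2} + 16581} = \frac{1}{\left(-147\right)^{2} + 16581} = \frac{1}{21609 + 16581} = \frac{1}{38190}$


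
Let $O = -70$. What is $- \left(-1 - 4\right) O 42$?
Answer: $-14700$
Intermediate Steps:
$- \left(-1 - 4\right) O 42 = - \left(-1 - 4\right) \left(-70\right) 42 = - \left(-5\right) \left(-70\right) 42 = - 350 \cdot 42 = \left(-1\right) 14700 = -14700$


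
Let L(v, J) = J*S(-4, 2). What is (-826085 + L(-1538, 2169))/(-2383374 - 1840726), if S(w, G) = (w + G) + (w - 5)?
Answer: 212486/1056025 ≈ 0.20121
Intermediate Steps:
S(w, G) = -5 + G + 2*w (S(w, G) = (G + w) + (-5 + w) = -5 + G + 2*w)
L(v, J) = -11*J (L(v, J) = J*(-5 + 2 + 2*(-4)) = J*(-5 + 2 - 8) = J*(-11) = -11*J)
(-826085 + L(-1538, 2169))/(-2383374 - 1840726) = (-826085 - 11*2169)/(-2383374 - 1840726) = (-826085 - 23859)/(-4224100) = -849944*(-1/4224100) = 212486/1056025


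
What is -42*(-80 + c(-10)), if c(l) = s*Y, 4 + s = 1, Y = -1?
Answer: 3234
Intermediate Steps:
s = -3 (s = -4 + 1 = -3)
c(l) = 3 (c(l) = -3*(-1) = 3)
-42*(-80 + c(-10)) = -42*(-80 + 3) = -42*(-77) = 3234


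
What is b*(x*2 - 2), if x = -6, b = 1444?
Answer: -20216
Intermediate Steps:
b*(x*2 - 2) = 1444*(-6*2 - 2) = 1444*(-12 - 2) = 1444*(-14) = -20216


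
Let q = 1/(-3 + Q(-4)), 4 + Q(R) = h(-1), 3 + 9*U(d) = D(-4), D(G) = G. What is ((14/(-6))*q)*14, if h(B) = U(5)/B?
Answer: 21/4 ≈ 5.2500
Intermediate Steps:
U(d) = -7/9 (U(d) = -1/3 + (1/9)*(-4) = -1/3 - 4/9 = -7/9)
h(B) = -7/(9*B)
Q(R) = -29/9 (Q(R) = -4 - 7/9/(-1) = -4 - 7/9*(-1) = -4 + 7/9 = -29/9)
q = -9/56 (q = 1/(-3 - 29/9) = 1/(-56/9) = -9/56 ≈ -0.16071)
((14/(-6))*q)*14 = ((14/(-6))*(-9/56))*14 = ((14*(-1/6))*(-9/56))*14 = -7/3*(-9/56)*14 = (3/8)*14 = 21/4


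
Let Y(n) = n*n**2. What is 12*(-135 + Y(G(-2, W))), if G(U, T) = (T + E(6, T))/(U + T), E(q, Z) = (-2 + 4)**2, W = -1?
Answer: -1632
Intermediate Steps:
E(q, Z) = 4 (E(q, Z) = 2**2 = 4)
G(U, T) = (4 + T)/(T + U) (G(U, T) = (T + 4)/(U + T) = (4 + T)/(T + U))
Y(n) = n**3
12*(-135 + Y(G(-2, W))) = 12*(-135 + ((4 - 1)/(-1 - 2))**3) = 12*(-135 + (3/(-3))**3) = 12*(-135 + (-1/3*3)**3) = 12*(-135 + (-1)**3) = 12*(-135 - 1) = 12*(-136) = -1632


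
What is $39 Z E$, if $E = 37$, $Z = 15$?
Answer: $21645$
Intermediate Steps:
$39 Z E = 39 \cdot 15 \cdot 37 = 585 \cdot 37 = 21645$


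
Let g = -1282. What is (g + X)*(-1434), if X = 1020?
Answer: 375708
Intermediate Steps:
(g + X)*(-1434) = (-1282 + 1020)*(-1434) = -262*(-1434) = 375708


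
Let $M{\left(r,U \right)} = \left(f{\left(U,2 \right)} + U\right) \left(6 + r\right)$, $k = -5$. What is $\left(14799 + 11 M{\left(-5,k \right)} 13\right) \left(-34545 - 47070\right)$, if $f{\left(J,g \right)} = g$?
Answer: $-1172807550$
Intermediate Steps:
$M{\left(r,U \right)} = \left(2 + U\right) \left(6 + r\right)$
$\left(14799 + 11 M{\left(-5,k \right)} 13\right) \left(-34545 - 47070\right) = \left(14799 + 11 \left(12 + 2 \left(-5\right) + 6 \left(-5\right) - -25\right) 13\right) \left(-34545 - 47070\right) = \left(14799 + 11 \left(12 - 10 - 30 + 25\right) 13\right) \left(-81615\right) = \left(14799 + 11 \left(-3\right) 13\right) \left(-81615\right) = \left(14799 - 429\right) \left(-81615\right) = 14370 \left(-81615\right) = -1172807550$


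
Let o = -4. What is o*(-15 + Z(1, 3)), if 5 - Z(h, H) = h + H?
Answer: 56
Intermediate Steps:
Z(h, H) = 5 - H - h (Z(h, H) = 5 - (h + H) = 5 - (H + h) = 5 + (-H - h) = 5 - H - h)
o*(-15 + Z(1, 3)) = -4*(-15 + (5 - 1*3 - 1*1)) = -4*(-15 + (5 - 3 - 1)) = -4*(-15 + 1) = -4*(-14) = 56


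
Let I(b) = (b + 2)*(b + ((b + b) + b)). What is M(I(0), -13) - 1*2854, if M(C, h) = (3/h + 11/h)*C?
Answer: -2854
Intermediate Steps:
I(b) = 4*b*(2 + b) (I(b) = (2 + b)*(b + (2*b + b)) = (2 + b)*(b + 3*b) = (2 + b)*(4*b) = 4*b*(2 + b))
M(C, h) = 14*C/h (M(C, h) = (14/h)*C = 14*C/h)
M(I(0), -13) - 1*2854 = 14*(4*0*(2 + 0))/(-13) - 1*2854 = 14*(4*0*2)*(-1/13) - 2854 = 14*0*(-1/13) - 2854 = 0 - 2854 = -2854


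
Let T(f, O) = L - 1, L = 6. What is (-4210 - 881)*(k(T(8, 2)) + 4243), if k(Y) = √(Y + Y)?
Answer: -21601113 - 5091*√10 ≈ -2.1617e+7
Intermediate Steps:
T(f, O) = 5 (T(f, O) = 6 - 1 = 5)
k(Y) = √2*√Y (k(Y) = √(2*Y) = √2*√Y)
(-4210 - 881)*(k(T(8, 2)) + 4243) = (-4210 - 881)*(√2*√5 + 4243) = -5091*(√10 + 4243) = -5091*(4243 + √10) = -21601113 - 5091*√10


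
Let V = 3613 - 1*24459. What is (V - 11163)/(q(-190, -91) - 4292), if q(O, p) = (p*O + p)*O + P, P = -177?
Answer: 32009/3272279 ≈ 0.0097819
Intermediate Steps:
V = -20846 (V = 3613 - 24459 = -20846)
q(O, p) = -177 + O*(p + O*p) (q(O, p) = (p*O + p)*O - 177 = (O*p + p)*O - 177 = (p + O*p)*O - 177 = O*(p + O*p) - 177 = -177 + O*(p + O*p))
(V - 11163)/(q(-190, -91) - 4292) = (-20846 - 11163)/((-177 - 190*(-91) - 91*(-190)²) - 4292) = -32009/((-177 + 17290 - 91*36100) - 4292) = -32009/((-177 + 17290 - 3285100) - 4292) = -32009/(-3267987 - 4292) = -32009/(-3272279) = -32009*(-1/3272279) = 32009/3272279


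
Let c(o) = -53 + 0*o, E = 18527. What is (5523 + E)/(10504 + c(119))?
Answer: 24050/10451 ≈ 2.3012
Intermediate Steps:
c(o) = -53 (c(o) = -53 + 0 = -53)
(5523 + E)/(10504 + c(119)) = (5523 + 18527)/(10504 - 53) = 24050/10451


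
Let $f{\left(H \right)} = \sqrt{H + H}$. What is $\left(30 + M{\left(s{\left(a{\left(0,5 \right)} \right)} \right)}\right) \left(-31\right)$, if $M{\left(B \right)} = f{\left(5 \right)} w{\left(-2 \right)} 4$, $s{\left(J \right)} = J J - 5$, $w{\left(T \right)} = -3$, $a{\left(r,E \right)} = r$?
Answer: $-930 + 372 \sqrt{10} \approx 246.37$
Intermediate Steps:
$f{\left(H \right)} = \sqrt{2} \sqrt{H}$ ($f{\left(H \right)} = \sqrt{2 H} = \sqrt{2} \sqrt{H}$)
$s{\left(J \right)} = -5 + J^{2}$ ($s{\left(J \right)} = J^{2} - 5 = -5 + J^{2}$)
$M{\left(B \right)} = - 12 \sqrt{10}$ ($M{\left(B \right)} = \sqrt{2} \sqrt{5} \left(-3\right) 4 = \sqrt{10} \left(-3\right) 4 = - 3 \sqrt{10} \cdot 4 = - 12 \sqrt{10}$)
$\left(30 + M{\left(s{\left(a{\left(0,5 \right)} \right)} \right)}\right) \left(-31\right) = \left(30 - 12 \sqrt{10}\right) \left(-31\right) = -930 + 372 \sqrt{10}$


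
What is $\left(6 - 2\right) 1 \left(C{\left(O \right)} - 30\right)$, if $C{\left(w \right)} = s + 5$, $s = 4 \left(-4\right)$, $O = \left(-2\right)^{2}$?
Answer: $-164$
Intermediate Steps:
$O = 4$
$s = -16$
$C{\left(w \right)} = -11$ ($C{\left(w \right)} = -16 + 5 = -11$)
$\left(6 - 2\right) 1 \left(C{\left(O \right)} - 30\right) = \left(6 - 2\right) 1 \left(-11 - 30\right) = 4 \cdot 1 \left(-41\right) = 4 \left(-41\right) = -164$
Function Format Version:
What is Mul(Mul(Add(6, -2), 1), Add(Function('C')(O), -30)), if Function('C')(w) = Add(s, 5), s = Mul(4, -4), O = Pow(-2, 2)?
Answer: -164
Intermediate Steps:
O = 4
s = -16
Function('C')(w) = -11 (Function('C')(w) = Add(-16, 5) = -11)
Mul(Mul(Add(6, -2), 1), Add(Function('C')(O), -30)) = Mul(Mul(Add(6, -2), 1), Add(-11, -30)) = Mul(Mul(4, 1), -41) = Mul(4, -41) = -164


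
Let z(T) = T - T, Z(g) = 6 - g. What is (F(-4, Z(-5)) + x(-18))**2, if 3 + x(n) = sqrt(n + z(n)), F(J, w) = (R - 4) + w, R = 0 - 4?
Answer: -18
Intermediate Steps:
R = -4
z(T) = 0
F(J, w) = -8 + w (F(J, w) = (-4 - 4) + w = -8 + w)
x(n) = -3 + sqrt(n) (x(n) = -3 + sqrt(n + 0) = -3 + sqrt(n))
(F(-4, Z(-5)) + x(-18))**2 = ((-8 + (6 - 1*(-5))) + (-3 + sqrt(-18)))**2 = ((-8 + (6 + 5)) + (-3 + 3*I*sqrt(2)))**2 = ((-8 + 11) + (-3 + 3*I*sqrt(2)))**2 = (3 + (-3 + 3*I*sqrt(2)))**2 = (3*I*sqrt(2))**2 = -18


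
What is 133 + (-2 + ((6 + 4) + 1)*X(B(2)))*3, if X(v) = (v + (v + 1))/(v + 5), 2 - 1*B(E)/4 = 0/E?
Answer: 2212/13 ≈ 170.15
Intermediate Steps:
B(E) = 8 (B(E) = 8 - 0/E = 8 - 4*0 = 8 + 0 = 8)
X(v) = (1 + 2*v)/(5 + v) (X(v) = (v + (1 + v))/(5 + v) = (1 + 2*v)/(5 + v))
133 + (-2 + ((6 + 4) + 1)*X(B(2)))*3 = 133 + (-2 + ((6 + 4) + 1)*((1 + 2*8)/(5 + 8)))*3 = 133 + (-2 + (10 + 1)*((1 + 16)/13))*3 = 133 + (-2 + 11*((1/13)*17))*3 = 133 + (-2 + 11*(17/13))*3 = 133 + (-2 + 187/13)*3 = 133 + (161/13)*3 = 133 + 483/13 = 2212/13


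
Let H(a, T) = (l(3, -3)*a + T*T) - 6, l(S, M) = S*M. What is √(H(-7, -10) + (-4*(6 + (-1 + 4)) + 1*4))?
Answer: 5*√5 ≈ 11.180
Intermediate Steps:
l(S, M) = M*S
H(a, T) = -6 + T² - 9*a (H(a, T) = ((-3*3)*a + T*T) - 6 = (-9*a + T²) - 6 = (T² - 9*a) - 6 = -6 + T² - 9*a)
√(H(-7, -10) + (-4*(6 + (-1 + 4)) + 1*4)) = √((-6 + (-10)² - 9*(-7)) + (-4*(6 + (-1 + 4)) + 1*4)) = √((-6 + 100 + 63) + (-4*(6 + 3) + 4)) = √(157 + (-4*9 + 4)) = √(157 + (-36 + 4)) = √(157 - 32) = √125 = 5*√5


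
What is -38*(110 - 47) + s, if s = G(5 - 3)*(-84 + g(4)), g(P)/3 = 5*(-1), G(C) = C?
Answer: -2592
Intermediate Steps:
g(P) = -15 (g(P) = 3*(5*(-1)) = 3*(-5) = -15)
s = -198 (s = (5 - 3)*(-84 - 15) = 2*(-99) = -198)
-38*(110 - 47) + s = -38*(110 - 47) - 198 = -38*63 - 198 = -2394 - 198 = -2592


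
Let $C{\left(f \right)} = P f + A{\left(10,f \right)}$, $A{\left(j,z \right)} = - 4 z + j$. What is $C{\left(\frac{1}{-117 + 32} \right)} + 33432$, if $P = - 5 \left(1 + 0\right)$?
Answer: $\frac{2842579}{85} \approx 33442.0$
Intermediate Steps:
$A{\left(j,z \right)} = j - 4 z$
$P = -5$ ($P = \left(-5\right) 1 = -5$)
$C{\left(f \right)} = 10 - 9 f$ ($C{\left(f \right)} = - 5 f - \left(-10 + 4 f\right) = 10 - 9 f$)
$C{\left(\frac{1}{-117 + 32} \right)} + 33432 = \left(10 - \frac{9}{-117 + 32}\right) + 33432 = \left(10 - \frac{9}{-85}\right) + 33432 = \left(10 - - \frac{9}{85}\right) + 33432 = \left(10 + \frac{9}{85}\right) + 33432 = \frac{859}{85} + 33432 = \frac{2842579}{85}$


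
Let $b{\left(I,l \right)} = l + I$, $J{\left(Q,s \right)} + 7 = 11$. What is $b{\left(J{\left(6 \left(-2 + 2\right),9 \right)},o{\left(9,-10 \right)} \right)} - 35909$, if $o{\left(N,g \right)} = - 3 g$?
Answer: $-35875$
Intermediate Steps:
$J{\left(Q,s \right)} = 4$ ($J{\left(Q,s \right)} = -7 + 11 = 4$)
$b{\left(I,l \right)} = I + l$
$b{\left(J{\left(6 \left(-2 + 2\right),9 \right)},o{\left(9,-10 \right)} \right)} - 35909 = \left(4 - -30\right) - 35909 = \left(4 + 30\right) - 35909 = 34 - 35909 = -35875$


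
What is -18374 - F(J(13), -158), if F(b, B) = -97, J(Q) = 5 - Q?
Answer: -18277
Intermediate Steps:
-18374 - F(J(13), -158) = -18374 - 1*(-97) = -18374 + 97 = -18277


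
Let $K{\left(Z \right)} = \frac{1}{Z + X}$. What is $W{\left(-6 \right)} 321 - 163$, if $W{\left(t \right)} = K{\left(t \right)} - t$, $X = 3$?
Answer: $1656$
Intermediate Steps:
$K{\left(Z \right)} = \frac{1}{3 + Z}$ ($K{\left(Z \right)} = \frac{1}{Z + 3} = \frac{1}{3 + Z}$)
$W{\left(t \right)} = \frac{1}{3 + t} - t$
$W{\left(-6 \right)} 321 - 163 = \frac{1 - - 6 \left(3 - 6\right)}{3 - 6} \cdot 321 - 163 = \frac{1 - \left(-6\right) \left(-3\right)}{-3} \cdot 321 - 163 = - \frac{1 - 18}{3} \cdot 321 - 163 = \left(- \frac{1}{3}\right) \left(-17\right) 321 - 163 = \frac{17}{3} \cdot 321 - 163 = 1819 - 163 = 1656$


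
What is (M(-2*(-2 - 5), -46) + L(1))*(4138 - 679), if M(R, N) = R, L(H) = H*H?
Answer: 51885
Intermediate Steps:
L(H) = H**2
(M(-2*(-2 - 5), -46) + L(1))*(4138 - 679) = (-2*(-2 - 5) + 1**2)*(4138 - 679) = (-2*(-7) + 1)*3459 = (14 + 1)*3459 = 15*3459 = 51885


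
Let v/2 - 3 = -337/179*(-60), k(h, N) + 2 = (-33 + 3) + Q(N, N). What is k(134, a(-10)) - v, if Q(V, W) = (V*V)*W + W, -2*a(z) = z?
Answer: -23972/179 ≈ -133.92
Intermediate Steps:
a(z) = -z/2
Q(V, W) = W + W*V² (Q(V, W) = V²*W + W = W*V² + W = W + W*V²)
k(h, N) = -32 + N*(1 + N²) (k(h, N) = -2 + ((-33 + 3) + N*(1 + N²)) = -2 + (-30 + N*(1 + N²)) = -32 + N*(1 + N²))
v = 41514/179 (v = 6 + 2*(-337/179*(-60)) = 6 + 2*(20220/179) = 6 + 40440/179 = 41514/179 ≈ 231.92)
k(134, a(-10)) - v = (-32 - ½*(-10) + (-½*(-10))³) - 1*41514/179 = (-32 + 5 + 5³) - 41514/179 = (-32 + 5 + 125) - 41514/179 = 98 - 41514/179 = -23972/179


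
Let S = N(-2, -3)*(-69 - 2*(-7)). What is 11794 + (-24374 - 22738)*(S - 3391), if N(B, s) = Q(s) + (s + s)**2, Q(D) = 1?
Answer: 255641506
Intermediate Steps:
N(B, s) = 1 + 4*s**2 (N(B, s) = 1 + (s + s)**2 = 1 + (2*s)**2 = 1 + 4*s**2)
S = -2035 (S = (1 + 4*(-3)**2)*(-69 - 2*(-7)) = (1 + 4*9)*(-69 + 14) = (1 + 36)*(-55) = 37*(-55) = -2035)
11794 + (-24374 - 22738)*(S - 3391) = 11794 + (-24374 - 22738)*(-2035 - 3391) = 11794 - 47112*(-5426) = 11794 + 255629712 = 255641506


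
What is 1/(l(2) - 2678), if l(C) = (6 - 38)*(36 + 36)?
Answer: -1/4982 ≈ -0.00020072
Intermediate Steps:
l(C) = -2304 (l(C) = -32*72 = -2304)
1/(l(2) - 2678) = 1/(-2304 - 2678) = 1/(-4982) = -1/4982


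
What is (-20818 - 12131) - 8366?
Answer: -41315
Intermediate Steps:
(-20818 - 12131) - 8366 = -32949 - 8366 = -41315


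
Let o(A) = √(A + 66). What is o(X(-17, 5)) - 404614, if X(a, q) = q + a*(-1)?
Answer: -404614 + 2*√22 ≈ -4.0460e+5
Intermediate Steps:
X(a, q) = q - a
o(A) = √(66 + A)
o(X(-17, 5)) - 404614 = √(66 + (5 - 1*(-17))) - 404614 = √(66 + (5 + 17)) - 404614 = √(66 + 22) - 404614 = √88 - 404614 = 2*√22 - 404614 = -404614 + 2*√22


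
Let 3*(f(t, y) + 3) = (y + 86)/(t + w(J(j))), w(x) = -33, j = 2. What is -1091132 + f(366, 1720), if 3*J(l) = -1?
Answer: -363347353/333 ≈ -1.0911e+6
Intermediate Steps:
J(l) = -1/3 (J(l) = (1/3)*(-1) = -1/3)
f(t, y) = -3 + (86 + y)/(3*(-33 + t)) (f(t, y) = -3 + ((y + 86)/(t - 33))/3 = -3 + ((86 + y)/(-33 + t))/3 = -3 + (86 + y)/(3*(-33 + t)))
-1091132 + f(366, 1720) = -1091132 + (383 + 1720 - 9*366)/(3*(-33 + 366)) = -1091132 + (1/3)*(383 + 1720 - 3294)/333 = -1091132 + (1/3)*(1/333)*(-1191) = -1091132 - 397/333 = -363347353/333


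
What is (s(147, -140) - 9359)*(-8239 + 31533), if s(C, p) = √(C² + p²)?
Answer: -213279864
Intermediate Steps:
(s(147, -140) - 9359)*(-8239 + 31533) = (√(147² + (-140)²) - 9359)*(-8239 + 31533) = (√(21609 + 19600) - 9359)*23294 = (√41209 - 9359)*23294 = (203 - 9359)*23294 = -9156*23294 = -213279864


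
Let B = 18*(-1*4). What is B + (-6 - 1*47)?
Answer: -125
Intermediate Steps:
B = -72 (B = 18*(-4) = -72)
B + (-6 - 1*47) = -72 + (-6 - 1*47) = -72 + (-6 - 47) = -72 - 53 = -125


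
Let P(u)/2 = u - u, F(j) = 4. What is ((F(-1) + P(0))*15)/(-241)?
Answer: -60/241 ≈ -0.24896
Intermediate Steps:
P(u) = 0 (P(u) = 2*(u - u) = 2*0 = 0)
((F(-1) + P(0))*15)/(-241) = ((4 + 0)*15)/(-241) = (4*15)*(-1/241) = 60*(-1/241) = -60/241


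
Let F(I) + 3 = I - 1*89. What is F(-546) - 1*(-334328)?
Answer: 333690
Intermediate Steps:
F(I) = -92 + I (F(I) = -3 + (I - 1*89) = -3 + (I - 89) = -3 + (-89 + I) = -92 + I)
F(-546) - 1*(-334328) = (-92 - 546) - 1*(-334328) = -638 + 334328 = 333690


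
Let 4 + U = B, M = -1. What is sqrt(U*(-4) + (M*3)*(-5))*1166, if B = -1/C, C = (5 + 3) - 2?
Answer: 1166*sqrt(285)/3 ≈ 6561.4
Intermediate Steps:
C = 6 (C = 8 - 2 = 6)
B = -1/6 ≈ -0.16667
U = -25/6 (U = -4 - 1/6 = -25/6 ≈ -4.1667)
sqrt(U*(-4) + (M*3)*(-5))*1166 = sqrt(-25/6*(-4) - 1*3*(-5))*1166 = sqrt(50/3 - 3*(-5))*1166 = sqrt(50/3 + 15)*1166 = sqrt(95/3)*1166 = (sqrt(285)/3)*1166 = 1166*sqrt(285)/3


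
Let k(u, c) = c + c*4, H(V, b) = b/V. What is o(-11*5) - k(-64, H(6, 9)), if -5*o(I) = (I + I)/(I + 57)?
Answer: 7/2 ≈ 3.5000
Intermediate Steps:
k(u, c) = 5*c (k(u, c) = c + 4*c = 5*c)
o(I) = -2*I/(5*(57 + I)) (o(I) = -(I + I)/(5*(I + 57)) = -2*I/(5*(57 + I)))
o(-11*5) - k(-64, H(6, 9)) = -2*(-11*5)/(285 + 5*(-11*5)) - 5*9/6 = -2*(-55)/(285 + 5*(-55)) - 5*9*(⅙) = -2*(-55)/(285 - 275) - 5*3/2 = -2*(-55)/10 - 1*15/2 = -2*(-55)*⅒ - 15/2 = 11 - 15/2 = 7/2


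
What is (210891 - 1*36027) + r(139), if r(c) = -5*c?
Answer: 174169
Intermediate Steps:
(210891 - 1*36027) + r(139) = (210891 - 1*36027) - 5*139 = (210891 - 36027) - 695 = 174864 - 695 = 174169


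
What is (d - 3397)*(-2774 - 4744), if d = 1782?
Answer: 12141570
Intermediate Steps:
(d - 3397)*(-2774 - 4744) = (1782 - 3397)*(-2774 - 4744) = -1615*(-7518) = 12141570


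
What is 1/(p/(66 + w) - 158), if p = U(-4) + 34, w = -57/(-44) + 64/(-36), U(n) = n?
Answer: -5189/817486 ≈ -0.0063475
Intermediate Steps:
w = -191/396 (w = -57*(-1/44) + 64*(-1/36) = 57/44 - 16/9 = -191/396 ≈ -0.48232)
p = 30 (p = -4 + 34 = 30)
1/(p/(66 + w) - 158) = 1/(30/(66 - 191/396) - 158) = 1/(30/(25945/396) - 158) = 1/(30*(396/25945) - 158) = 1/(2376/5189 - 158) = 1/(-817486/5189) = -5189/817486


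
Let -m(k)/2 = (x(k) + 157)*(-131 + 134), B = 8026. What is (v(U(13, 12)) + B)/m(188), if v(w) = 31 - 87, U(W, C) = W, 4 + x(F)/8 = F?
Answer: -3985/4887 ≈ -0.81543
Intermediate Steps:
x(F) = -32 + 8*F
v(w) = -56
m(k) = -750 - 48*k (m(k) = -2*((-32 + 8*k) + 157)*(-131 + 134) = -2*(125 + 8*k)*3 = -2*(375 + 24*k) = -750 - 48*k)
(v(U(13, 12)) + B)/m(188) = (-56 + 8026)/(-750 - 48*188) = 7970/(-750 - 9024) = 7970/(-9774) = 7970*(-1/9774) = -3985/4887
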